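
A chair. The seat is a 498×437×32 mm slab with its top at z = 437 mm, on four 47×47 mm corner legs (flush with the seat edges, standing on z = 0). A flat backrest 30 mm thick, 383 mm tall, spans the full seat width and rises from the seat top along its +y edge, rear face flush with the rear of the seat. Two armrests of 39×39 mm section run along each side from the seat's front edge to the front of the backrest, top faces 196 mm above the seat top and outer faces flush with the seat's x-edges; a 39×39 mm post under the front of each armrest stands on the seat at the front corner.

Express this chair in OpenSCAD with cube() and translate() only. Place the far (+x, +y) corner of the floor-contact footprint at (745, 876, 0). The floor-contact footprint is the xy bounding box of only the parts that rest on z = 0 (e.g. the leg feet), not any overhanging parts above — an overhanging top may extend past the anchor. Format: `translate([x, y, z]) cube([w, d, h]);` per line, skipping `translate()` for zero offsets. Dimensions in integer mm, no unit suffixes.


translate([247, 439, 405]) cube([498, 437, 32]);
translate([247, 439, 0]) cube([47, 47, 405]);
translate([698, 439, 0]) cube([47, 47, 405]);
translate([247, 829, 0]) cube([47, 47, 405]);
translate([698, 829, 0]) cube([47, 47, 405]);
translate([247, 846, 437]) cube([498, 30, 383]);
translate([247, 439, 594]) cube([39, 407, 39]);
translate([706, 439, 594]) cube([39, 407, 39]);
translate([247, 439, 437]) cube([39, 39, 157]);
translate([706, 439, 437]) cube([39, 39, 157]);


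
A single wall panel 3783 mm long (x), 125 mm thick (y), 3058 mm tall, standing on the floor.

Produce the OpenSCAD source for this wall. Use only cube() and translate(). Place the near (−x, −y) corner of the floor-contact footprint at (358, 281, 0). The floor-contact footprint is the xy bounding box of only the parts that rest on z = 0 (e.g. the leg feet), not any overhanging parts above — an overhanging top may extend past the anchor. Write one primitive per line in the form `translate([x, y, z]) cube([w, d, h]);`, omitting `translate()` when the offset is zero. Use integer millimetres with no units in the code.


translate([358, 281, 0]) cube([3783, 125, 3058]);


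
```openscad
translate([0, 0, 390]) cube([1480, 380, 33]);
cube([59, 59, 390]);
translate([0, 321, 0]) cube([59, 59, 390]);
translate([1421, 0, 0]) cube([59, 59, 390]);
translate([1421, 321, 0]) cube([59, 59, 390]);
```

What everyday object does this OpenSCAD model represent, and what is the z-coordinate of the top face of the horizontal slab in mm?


A bench. The seat-top height is 423 mm.

A long slab on four corner posts — a bench. The slab sits at z = 390 with thickness 33, so the top is 390 + 33 = 423 mm.


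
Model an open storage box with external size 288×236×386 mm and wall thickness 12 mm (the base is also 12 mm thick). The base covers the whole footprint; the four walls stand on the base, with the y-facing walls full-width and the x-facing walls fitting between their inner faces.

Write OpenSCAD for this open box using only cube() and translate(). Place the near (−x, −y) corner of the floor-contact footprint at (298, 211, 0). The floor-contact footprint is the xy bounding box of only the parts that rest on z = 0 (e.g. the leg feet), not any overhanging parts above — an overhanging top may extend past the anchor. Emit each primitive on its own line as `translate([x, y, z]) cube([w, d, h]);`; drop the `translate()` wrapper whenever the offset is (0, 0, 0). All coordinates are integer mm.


translate([298, 211, 0]) cube([288, 236, 12]);
translate([298, 211, 12]) cube([288, 12, 374]);
translate([298, 435, 12]) cube([288, 12, 374]);
translate([298, 223, 12]) cube([12, 212, 374]);
translate([574, 223, 12]) cube([12, 212, 374]);


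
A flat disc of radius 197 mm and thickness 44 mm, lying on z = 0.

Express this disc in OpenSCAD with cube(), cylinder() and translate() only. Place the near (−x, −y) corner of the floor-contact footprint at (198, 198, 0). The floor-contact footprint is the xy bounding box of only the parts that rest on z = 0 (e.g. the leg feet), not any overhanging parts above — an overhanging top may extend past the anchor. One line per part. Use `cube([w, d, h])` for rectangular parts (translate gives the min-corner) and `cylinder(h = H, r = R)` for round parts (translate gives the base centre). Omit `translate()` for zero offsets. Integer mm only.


translate([395, 395, 0]) cylinder(h = 44, r = 197);


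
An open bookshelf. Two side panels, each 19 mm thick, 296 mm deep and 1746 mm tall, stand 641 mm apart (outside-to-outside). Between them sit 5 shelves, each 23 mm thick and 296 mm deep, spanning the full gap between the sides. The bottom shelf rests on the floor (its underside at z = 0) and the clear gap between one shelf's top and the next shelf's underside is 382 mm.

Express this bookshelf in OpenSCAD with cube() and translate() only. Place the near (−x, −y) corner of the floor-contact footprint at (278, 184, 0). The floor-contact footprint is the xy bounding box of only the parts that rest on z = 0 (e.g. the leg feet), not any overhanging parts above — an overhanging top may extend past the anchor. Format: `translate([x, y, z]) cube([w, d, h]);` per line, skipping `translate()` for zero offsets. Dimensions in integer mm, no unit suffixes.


translate([278, 184, 0]) cube([19, 296, 1746]);
translate([900, 184, 0]) cube([19, 296, 1746]);
translate([297, 184, 0]) cube([603, 296, 23]);
translate([297, 184, 405]) cube([603, 296, 23]);
translate([297, 184, 810]) cube([603, 296, 23]);
translate([297, 184, 1215]) cube([603, 296, 23]);
translate([297, 184, 1620]) cube([603, 296, 23]);


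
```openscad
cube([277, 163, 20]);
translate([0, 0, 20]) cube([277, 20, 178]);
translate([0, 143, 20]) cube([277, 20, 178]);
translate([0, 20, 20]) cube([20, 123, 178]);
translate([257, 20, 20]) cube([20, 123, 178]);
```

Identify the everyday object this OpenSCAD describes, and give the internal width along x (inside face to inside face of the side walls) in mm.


An open box. The internal width is 237 mm.

A 277×163 base slab with four walls standing on it — an open box. The base is 277 mm wide and the walls are 20 mm thick, so the internal width is 277 − 2 × 20 = 237 mm.


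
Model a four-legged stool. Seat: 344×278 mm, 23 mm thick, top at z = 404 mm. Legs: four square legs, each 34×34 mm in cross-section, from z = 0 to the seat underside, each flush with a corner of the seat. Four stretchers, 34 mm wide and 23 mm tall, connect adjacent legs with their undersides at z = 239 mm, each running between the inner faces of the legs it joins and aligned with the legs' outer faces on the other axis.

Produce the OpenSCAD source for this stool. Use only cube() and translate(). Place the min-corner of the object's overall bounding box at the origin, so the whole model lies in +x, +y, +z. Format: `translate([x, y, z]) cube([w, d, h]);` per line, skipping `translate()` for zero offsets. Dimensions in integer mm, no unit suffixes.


// leg_h = 404 - 23 = 381
// stretcher span = 344 - 2*34 = 276
translate([0, 0, 381]) cube([344, 278, 23]);
cube([34, 34, 381]);
translate([310, 0, 0]) cube([34, 34, 381]);
translate([0, 244, 0]) cube([34, 34, 381]);
translate([310, 244, 0]) cube([34, 34, 381]);
translate([34, 0, 239]) cube([276, 34, 23]);
translate([34, 244, 239]) cube([276, 34, 23]);
translate([0, 34, 239]) cube([34, 210, 23]);
translate([310, 34, 239]) cube([34, 210, 23]);


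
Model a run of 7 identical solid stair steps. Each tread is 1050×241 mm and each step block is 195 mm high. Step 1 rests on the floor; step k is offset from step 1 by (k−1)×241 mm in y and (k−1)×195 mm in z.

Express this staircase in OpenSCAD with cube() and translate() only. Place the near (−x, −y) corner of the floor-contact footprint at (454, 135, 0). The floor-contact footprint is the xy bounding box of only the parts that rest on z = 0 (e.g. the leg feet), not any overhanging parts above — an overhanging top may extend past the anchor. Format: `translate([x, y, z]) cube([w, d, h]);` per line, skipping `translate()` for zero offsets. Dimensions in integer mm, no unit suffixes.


translate([454, 135, 0]) cube([1050, 241, 195]);
translate([454, 376, 195]) cube([1050, 241, 195]);
translate([454, 617, 390]) cube([1050, 241, 195]);
translate([454, 858, 585]) cube([1050, 241, 195]);
translate([454, 1099, 780]) cube([1050, 241, 195]);
translate([454, 1340, 975]) cube([1050, 241, 195]);
translate([454, 1581, 1170]) cube([1050, 241, 195]);


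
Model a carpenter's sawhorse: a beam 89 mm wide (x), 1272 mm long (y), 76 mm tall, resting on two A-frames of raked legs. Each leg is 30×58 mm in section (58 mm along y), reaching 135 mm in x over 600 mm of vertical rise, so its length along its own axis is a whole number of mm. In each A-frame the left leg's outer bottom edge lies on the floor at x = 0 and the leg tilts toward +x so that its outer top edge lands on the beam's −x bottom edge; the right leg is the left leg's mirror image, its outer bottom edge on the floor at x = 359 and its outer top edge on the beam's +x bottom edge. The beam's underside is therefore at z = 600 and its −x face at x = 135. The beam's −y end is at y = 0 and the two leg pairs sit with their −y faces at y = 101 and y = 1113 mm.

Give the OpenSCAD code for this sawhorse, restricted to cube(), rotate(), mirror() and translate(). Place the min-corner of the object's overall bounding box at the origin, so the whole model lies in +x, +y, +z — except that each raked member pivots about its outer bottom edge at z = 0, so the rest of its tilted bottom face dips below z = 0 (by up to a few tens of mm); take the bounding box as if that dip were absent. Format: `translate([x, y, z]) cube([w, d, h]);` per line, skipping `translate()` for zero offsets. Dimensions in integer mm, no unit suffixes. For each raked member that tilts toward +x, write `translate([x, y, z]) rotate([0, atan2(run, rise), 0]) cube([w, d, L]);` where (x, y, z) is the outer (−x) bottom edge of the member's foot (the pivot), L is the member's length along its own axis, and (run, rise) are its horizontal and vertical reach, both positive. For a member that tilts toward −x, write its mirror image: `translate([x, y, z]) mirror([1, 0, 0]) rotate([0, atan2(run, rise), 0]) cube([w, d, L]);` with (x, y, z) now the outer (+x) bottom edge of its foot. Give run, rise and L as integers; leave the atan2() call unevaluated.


translate([135, 0, 600]) cube([89, 1272, 76]);
translate([0, 101, 0]) rotate([0, atan2(135, 600), 0]) cube([30, 58, 615]);
translate([359, 101, 0]) mirror([1, 0, 0]) rotate([0, atan2(135, 600), 0]) cube([30, 58, 615]);
translate([0, 1113, 0]) rotate([0, atan2(135, 600), 0]) cube([30, 58, 615]);
translate([359, 1113, 0]) mirror([1, 0, 0]) rotate([0, atan2(135, 600), 0]) cube([30, 58, 615]);


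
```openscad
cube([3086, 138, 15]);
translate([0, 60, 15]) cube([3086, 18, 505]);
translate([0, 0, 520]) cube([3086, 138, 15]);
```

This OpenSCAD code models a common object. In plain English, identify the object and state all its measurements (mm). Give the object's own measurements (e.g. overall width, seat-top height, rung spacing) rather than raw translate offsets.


An I-beam lying along x, 3086 mm long. Overall section height 535 mm. Two flanges 138 mm wide (y) and 15 mm thick, one on the floor and one at the top; a web 18 mm thick runs between them, centred on the flange width.


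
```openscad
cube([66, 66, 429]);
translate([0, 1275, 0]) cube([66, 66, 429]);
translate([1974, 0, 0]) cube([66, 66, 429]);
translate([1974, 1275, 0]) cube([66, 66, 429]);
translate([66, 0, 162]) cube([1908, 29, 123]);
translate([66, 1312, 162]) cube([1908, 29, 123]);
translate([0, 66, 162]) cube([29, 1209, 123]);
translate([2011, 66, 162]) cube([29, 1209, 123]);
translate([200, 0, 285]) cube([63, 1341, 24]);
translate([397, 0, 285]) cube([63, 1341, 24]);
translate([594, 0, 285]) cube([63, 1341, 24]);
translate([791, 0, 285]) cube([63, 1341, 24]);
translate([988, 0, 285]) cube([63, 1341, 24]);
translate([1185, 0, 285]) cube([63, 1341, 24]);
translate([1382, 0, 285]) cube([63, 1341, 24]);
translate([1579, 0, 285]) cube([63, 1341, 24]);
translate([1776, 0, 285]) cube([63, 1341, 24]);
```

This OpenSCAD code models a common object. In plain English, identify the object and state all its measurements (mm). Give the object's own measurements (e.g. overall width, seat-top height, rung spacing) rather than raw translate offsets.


A bed frame 2040 mm long (x) by 1341 mm wide (y). Four 66×66 mm corner posts, 429 mm tall, at the corners of the footprint. Four rails of 29 mm thickness and 123 mm height run between adjacent posts with their undersides at z = 162 mm, their outer faces flush with the outside of the frame (the two x-running rails run between the posts' inner faces; the two y-running rails run between the posts' inner faces). 9 slats, each 63 mm wide (x) and 24 mm thick, lie across the top of the two x-running rails, running the full 1341 mm width of the frame in y; along x they sit between the end posts with a 134 mm gap after the −x posts and between neighbouring slats, leaving 135 mm before the +x posts.


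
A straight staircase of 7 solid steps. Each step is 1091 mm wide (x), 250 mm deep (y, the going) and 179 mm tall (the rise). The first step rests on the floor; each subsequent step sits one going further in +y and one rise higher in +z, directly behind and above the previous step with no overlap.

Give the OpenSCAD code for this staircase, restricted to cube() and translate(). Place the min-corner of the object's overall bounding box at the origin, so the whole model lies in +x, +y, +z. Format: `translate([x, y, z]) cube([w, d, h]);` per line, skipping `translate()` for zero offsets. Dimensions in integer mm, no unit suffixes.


cube([1091, 250, 179]);
translate([0, 250, 179]) cube([1091, 250, 179]);
translate([0, 500, 358]) cube([1091, 250, 179]);
translate([0, 750, 537]) cube([1091, 250, 179]);
translate([0, 1000, 716]) cube([1091, 250, 179]);
translate([0, 1250, 895]) cube([1091, 250, 179]);
translate([0, 1500, 1074]) cube([1091, 250, 179]);


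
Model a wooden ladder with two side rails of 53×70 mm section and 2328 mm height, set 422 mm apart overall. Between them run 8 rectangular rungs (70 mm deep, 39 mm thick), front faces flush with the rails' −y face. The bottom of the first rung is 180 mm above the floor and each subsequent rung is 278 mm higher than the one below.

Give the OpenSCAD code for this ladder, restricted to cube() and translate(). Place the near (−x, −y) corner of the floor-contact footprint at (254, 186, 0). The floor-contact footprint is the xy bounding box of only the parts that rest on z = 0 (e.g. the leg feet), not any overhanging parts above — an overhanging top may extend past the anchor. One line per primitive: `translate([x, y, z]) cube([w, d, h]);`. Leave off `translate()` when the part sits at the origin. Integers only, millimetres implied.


translate([254, 186, 0]) cube([53, 70, 2328]);
translate([623, 186, 0]) cube([53, 70, 2328]);
translate([307, 186, 180]) cube([316, 70, 39]);
translate([307, 186, 458]) cube([316, 70, 39]);
translate([307, 186, 736]) cube([316, 70, 39]);
translate([307, 186, 1014]) cube([316, 70, 39]);
translate([307, 186, 1292]) cube([316, 70, 39]);
translate([307, 186, 1570]) cube([316, 70, 39]);
translate([307, 186, 1848]) cube([316, 70, 39]);
translate([307, 186, 2126]) cube([316, 70, 39]);


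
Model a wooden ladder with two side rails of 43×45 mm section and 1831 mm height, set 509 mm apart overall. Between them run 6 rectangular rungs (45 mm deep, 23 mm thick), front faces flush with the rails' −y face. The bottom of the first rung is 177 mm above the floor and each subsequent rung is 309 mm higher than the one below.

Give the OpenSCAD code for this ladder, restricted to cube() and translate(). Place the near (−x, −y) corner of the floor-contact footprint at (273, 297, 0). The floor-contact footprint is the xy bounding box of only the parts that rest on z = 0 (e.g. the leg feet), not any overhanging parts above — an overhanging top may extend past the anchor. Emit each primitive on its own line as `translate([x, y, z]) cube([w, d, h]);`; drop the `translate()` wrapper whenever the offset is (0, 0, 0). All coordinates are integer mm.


// rung span = 509 - 2*43 = 423
// rung[k] z = 177 + k*309
translate([273, 297, 0]) cube([43, 45, 1831]);
translate([739, 297, 0]) cube([43, 45, 1831]);
translate([316, 297, 177]) cube([423, 45, 23]);
translate([316, 297, 486]) cube([423, 45, 23]);
translate([316, 297, 795]) cube([423, 45, 23]);
translate([316, 297, 1104]) cube([423, 45, 23]);
translate([316, 297, 1413]) cube([423, 45, 23]);
translate([316, 297, 1722]) cube([423, 45, 23]);


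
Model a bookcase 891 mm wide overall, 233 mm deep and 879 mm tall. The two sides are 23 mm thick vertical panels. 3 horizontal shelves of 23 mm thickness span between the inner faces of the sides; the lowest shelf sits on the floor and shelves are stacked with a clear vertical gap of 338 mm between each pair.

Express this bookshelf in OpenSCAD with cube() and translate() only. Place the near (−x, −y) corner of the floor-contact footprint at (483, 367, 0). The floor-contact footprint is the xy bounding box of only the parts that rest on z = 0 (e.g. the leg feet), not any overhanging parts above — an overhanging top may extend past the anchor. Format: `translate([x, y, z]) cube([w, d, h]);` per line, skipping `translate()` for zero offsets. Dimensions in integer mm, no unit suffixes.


translate([483, 367, 0]) cube([23, 233, 879]);
translate([1351, 367, 0]) cube([23, 233, 879]);
translate([506, 367, 0]) cube([845, 233, 23]);
translate([506, 367, 361]) cube([845, 233, 23]);
translate([506, 367, 722]) cube([845, 233, 23]);


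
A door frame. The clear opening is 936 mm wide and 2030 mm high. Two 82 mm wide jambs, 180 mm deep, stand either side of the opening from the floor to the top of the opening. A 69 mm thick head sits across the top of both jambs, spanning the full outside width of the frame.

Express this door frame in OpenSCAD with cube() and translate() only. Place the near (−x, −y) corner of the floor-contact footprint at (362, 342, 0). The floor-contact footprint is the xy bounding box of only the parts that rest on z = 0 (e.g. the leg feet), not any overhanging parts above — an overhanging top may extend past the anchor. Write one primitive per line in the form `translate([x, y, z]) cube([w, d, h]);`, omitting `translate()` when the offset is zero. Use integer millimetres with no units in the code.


translate([362, 342, 0]) cube([82, 180, 2030]);
translate([1380, 342, 0]) cube([82, 180, 2030]);
translate([362, 342, 2030]) cube([1100, 180, 69]);


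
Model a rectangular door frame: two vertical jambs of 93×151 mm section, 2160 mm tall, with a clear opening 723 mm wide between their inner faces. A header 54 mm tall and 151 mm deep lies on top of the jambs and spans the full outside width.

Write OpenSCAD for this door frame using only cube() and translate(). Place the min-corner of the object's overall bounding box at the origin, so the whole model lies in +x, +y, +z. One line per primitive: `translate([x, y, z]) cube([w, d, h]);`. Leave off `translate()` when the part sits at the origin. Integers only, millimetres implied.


cube([93, 151, 2160]);
translate([816, 0, 0]) cube([93, 151, 2160]);
translate([0, 0, 2160]) cube([909, 151, 54]);


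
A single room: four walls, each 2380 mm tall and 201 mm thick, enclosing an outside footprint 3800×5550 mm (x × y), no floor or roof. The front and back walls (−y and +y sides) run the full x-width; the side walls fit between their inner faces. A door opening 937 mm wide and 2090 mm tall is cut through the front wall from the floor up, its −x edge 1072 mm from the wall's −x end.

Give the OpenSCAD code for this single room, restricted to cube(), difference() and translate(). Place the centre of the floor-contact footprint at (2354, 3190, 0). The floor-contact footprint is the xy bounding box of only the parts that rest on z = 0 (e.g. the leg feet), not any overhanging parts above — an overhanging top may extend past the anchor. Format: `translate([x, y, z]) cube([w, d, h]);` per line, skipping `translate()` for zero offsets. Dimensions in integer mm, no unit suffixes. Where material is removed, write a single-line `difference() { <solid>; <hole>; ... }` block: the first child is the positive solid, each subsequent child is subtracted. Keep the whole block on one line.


difference() { translate([454, 415, 0]) cube([3800, 201, 2380]); translate([1526, 415, 0]) cube([937, 201, 2090]); }
translate([454, 5764, 0]) cube([3800, 201, 2380]);
translate([454, 616, 0]) cube([201, 5148, 2380]);
translate([4053, 616, 0]) cube([201, 5148, 2380]);


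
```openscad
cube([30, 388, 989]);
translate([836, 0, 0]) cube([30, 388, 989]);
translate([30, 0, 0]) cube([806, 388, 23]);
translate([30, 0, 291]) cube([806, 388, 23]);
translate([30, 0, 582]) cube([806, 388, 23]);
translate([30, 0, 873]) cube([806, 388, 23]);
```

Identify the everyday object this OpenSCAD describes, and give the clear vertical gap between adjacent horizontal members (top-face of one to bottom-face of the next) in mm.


A bookshelf. The clear shelf gap is 268 mm.

Two tall side panels with 4 horizontal boards between them — a bookshelf. The first two shelf undersides are at z = 0 and z = 291; with shelf thickness 23, the clear gap is 291 − 0 − 23 = 268 mm.


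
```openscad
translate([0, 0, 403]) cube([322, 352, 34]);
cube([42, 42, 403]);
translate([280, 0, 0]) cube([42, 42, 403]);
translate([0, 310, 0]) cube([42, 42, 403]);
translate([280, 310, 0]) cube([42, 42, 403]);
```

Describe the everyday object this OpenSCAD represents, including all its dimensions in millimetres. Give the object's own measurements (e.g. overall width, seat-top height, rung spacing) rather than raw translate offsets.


A four-legged stool. The seat is a 322×352×34 mm slab whose top surface is at z = 437 mm; four square legs, each 42×42 mm in cross-section, run from the floor (z = 0) to the underside of the seat, each flush with a corner of the seat.


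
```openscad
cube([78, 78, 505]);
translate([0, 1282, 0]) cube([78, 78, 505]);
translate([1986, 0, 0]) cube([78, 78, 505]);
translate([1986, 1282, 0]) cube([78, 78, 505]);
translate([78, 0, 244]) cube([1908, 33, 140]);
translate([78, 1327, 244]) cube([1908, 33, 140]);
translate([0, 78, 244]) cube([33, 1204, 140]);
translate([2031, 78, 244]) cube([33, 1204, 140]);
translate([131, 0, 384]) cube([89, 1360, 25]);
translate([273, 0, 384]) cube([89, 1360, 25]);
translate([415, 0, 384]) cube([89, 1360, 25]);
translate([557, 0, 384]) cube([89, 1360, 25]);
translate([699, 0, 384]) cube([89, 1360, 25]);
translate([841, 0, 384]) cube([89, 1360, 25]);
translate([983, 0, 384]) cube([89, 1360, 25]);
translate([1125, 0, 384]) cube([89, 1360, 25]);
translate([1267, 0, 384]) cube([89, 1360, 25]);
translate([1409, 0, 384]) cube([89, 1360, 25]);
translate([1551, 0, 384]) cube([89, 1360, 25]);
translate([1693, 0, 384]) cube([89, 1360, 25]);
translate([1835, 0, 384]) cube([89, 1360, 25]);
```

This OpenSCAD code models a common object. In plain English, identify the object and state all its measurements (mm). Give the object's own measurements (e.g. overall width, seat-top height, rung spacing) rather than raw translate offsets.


A bed frame 2064 mm long (x) by 1360 mm wide (y). Four 78×78 mm corner posts, 505 mm tall, at the corners of the footprint. Four rails of 33 mm thickness and 140 mm height run between adjacent posts with their undersides at z = 244 mm, their outer faces flush with the outside of the frame (the two x-running rails run between the posts' inner faces; the two y-running rails run between the posts' inner faces). 13 slats, each 89 mm wide (x) and 25 mm thick, lie across the top of the two x-running rails, running the full 1360 mm width of the frame in y; along x they sit between the end posts with a 53 mm gap after the −x posts and between neighbouring slats, leaving 62 mm before the +x posts.


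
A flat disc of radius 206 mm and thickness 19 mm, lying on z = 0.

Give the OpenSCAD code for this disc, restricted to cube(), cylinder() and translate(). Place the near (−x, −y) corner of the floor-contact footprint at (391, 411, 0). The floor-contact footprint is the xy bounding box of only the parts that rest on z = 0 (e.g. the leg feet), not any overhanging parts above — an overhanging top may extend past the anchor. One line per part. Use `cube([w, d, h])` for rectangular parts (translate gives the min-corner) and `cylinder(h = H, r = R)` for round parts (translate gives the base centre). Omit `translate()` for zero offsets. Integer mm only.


translate([597, 617, 0]) cylinder(h = 19, r = 206);


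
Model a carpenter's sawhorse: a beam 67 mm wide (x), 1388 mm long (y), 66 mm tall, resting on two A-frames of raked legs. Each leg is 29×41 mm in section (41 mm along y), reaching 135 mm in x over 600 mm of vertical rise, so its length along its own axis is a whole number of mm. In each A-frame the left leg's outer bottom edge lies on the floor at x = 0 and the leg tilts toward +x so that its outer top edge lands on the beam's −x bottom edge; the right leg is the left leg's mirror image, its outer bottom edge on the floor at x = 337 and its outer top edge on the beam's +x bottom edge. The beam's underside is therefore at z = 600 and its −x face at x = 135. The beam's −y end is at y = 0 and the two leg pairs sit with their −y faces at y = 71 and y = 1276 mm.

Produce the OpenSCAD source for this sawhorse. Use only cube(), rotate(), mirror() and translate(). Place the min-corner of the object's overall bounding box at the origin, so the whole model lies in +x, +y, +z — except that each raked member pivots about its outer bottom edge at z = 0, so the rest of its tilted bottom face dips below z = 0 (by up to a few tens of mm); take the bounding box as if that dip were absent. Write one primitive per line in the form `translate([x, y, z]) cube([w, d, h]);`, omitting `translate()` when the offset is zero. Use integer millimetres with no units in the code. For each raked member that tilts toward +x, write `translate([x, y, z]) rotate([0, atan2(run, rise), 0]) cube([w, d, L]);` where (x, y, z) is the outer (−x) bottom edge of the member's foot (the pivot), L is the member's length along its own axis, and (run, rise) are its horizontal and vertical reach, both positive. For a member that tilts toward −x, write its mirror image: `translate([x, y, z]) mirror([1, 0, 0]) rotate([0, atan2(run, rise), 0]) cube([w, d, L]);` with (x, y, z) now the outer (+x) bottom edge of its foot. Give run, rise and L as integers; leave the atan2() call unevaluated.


translate([135, 0, 600]) cube([67, 1388, 66]);
translate([0, 71, 0]) rotate([0, atan2(135, 600), 0]) cube([29, 41, 615]);
translate([337, 71, 0]) mirror([1, 0, 0]) rotate([0, atan2(135, 600), 0]) cube([29, 41, 615]);
translate([0, 1276, 0]) rotate([0, atan2(135, 600), 0]) cube([29, 41, 615]);
translate([337, 1276, 0]) mirror([1, 0, 0]) rotate([0, atan2(135, 600), 0]) cube([29, 41, 615]);


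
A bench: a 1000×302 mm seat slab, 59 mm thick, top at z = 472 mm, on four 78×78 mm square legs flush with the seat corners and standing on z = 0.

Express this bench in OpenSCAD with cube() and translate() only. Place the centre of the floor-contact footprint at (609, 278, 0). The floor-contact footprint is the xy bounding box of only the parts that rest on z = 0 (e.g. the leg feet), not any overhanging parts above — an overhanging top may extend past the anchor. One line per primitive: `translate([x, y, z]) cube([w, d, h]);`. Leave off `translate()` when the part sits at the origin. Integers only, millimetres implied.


translate([109, 127, 413]) cube([1000, 302, 59]);
translate([109, 127, 0]) cube([78, 78, 413]);
translate([109, 351, 0]) cube([78, 78, 413]);
translate([1031, 127, 0]) cube([78, 78, 413]);
translate([1031, 351, 0]) cube([78, 78, 413]);


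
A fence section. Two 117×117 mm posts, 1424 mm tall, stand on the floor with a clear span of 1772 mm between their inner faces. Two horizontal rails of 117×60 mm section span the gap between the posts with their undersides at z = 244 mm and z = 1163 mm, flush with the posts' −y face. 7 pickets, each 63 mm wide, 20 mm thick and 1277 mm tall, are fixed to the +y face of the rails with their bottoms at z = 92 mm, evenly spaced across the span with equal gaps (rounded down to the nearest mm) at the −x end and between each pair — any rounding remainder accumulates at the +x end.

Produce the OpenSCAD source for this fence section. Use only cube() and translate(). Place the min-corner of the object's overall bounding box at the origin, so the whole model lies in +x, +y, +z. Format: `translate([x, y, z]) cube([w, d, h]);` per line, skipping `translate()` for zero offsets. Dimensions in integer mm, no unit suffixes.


cube([117, 117, 1424]);
translate([1889, 0, 0]) cube([117, 117, 1424]);
translate([117, 0, 244]) cube([1772, 117, 60]);
translate([117, 0, 1163]) cube([1772, 117, 60]);
translate([283, 117, 92]) cube([63, 20, 1277]);
translate([512, 117, 92]) cube([63, 20, 1277]);
translate([741, 117, 92]) cube([63, 20, 1277]);
translate([970, 117, 92]) cube([63, 20, 1277]);
translate([1199, 117, 92]) cube([63, 20, 1277]);
translate([1428, 117, 92]) cube([63, 20, 1277]);
translate([1657, 117, 92]) cube([63, 20, 1277]);


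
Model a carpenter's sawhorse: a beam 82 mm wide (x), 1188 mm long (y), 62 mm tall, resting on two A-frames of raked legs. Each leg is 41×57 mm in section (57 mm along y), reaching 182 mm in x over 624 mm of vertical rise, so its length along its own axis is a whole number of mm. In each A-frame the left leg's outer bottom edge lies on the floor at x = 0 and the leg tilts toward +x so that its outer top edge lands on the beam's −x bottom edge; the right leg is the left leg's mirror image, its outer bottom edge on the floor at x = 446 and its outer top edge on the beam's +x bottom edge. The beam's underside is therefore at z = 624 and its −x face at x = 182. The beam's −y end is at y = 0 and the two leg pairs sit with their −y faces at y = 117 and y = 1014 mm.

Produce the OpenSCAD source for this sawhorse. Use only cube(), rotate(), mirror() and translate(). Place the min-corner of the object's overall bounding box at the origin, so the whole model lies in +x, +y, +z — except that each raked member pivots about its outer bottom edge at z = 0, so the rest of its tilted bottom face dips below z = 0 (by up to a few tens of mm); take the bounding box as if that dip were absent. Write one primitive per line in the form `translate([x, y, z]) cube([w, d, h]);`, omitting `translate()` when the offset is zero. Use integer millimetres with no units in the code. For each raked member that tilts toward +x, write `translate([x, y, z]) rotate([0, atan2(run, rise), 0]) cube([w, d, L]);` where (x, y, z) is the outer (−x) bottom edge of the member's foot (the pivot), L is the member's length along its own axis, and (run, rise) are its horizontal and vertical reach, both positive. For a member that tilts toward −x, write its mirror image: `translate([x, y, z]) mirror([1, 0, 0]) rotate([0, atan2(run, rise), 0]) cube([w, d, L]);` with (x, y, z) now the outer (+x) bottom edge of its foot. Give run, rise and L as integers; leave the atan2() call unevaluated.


translate([182, 0, 624]) cube([82, 1188, 62]);
translate([0, 117, 0]) rotate([0, atan2(182, 624), 0]) cube([41, 57, 650]);
translate([446, 117, 0]) mirror([1, 0, 0]) rotate([0, atan2(182, 624), 0]) cube([41, 57, 650]);
translate([0, 1014, 0]) rotate([0, atan2(182, 624), 0]) cube([41, 57, 650]);
translate([446, 1014, 0]) mirror([1, 0, 0]) rotate([0, atan2(182, 624), 0]) cube([41, 57, 650]);


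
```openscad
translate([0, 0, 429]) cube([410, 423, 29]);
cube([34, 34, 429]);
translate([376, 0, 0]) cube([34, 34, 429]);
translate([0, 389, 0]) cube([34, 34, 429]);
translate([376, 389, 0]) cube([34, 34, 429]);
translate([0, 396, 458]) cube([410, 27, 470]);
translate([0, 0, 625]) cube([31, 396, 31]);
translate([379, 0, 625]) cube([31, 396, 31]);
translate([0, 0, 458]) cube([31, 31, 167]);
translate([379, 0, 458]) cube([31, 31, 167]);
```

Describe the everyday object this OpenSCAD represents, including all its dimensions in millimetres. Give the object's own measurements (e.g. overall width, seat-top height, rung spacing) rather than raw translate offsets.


A chair. The seat is a 410×423×29 mm slab with its top at z = 458 mm, on four 34×34 mm corner legs (flush with the seat edges, standing on z = 0). A flat backrest 27 mm thick, 470 mm tall, spans the full seat width and rises from the seat top along its +y edge, rear face flush with the rear of the seat. Two armrests of 31×31 mm section run along each side from the seat's front edge to the front of the backrest, top faces 198 mm above the seat top and outer faces flush with the seat's x-edges; a 31×31 mm post under the front of each armrest stands on the seat at the front corner.


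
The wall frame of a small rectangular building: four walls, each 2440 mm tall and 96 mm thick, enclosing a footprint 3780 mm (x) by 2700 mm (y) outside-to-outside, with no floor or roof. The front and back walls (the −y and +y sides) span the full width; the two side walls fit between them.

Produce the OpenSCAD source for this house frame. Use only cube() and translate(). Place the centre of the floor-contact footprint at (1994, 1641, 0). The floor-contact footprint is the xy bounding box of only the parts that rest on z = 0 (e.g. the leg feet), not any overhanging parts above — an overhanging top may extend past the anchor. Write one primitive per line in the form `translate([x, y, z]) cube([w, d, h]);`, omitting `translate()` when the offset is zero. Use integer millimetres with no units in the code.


translate([104, 291, 0]) cube([3780, 96, 2440]);
translate([104, 2895, 0]) cube([3780, 96, 2440]);
translate([104, 387, 0]) cube([96, 2508, 2440]);
translate([3788, 387, 0]) cube([96, 2508, 2440]);


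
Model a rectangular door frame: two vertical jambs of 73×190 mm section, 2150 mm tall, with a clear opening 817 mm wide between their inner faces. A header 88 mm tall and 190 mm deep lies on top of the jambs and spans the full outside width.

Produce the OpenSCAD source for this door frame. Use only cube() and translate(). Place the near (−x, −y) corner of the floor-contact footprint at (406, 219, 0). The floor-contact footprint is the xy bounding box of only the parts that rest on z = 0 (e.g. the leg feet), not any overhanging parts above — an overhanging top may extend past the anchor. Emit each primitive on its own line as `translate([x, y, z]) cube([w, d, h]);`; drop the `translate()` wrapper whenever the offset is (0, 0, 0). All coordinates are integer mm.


translate([406, 219, 0]) cube([73, 190, 2150]);
translate([1296, 219, 0]) cube([73, 190, 2150]);
translate([406, 219, 2150]) cube([963, 190, 88]);


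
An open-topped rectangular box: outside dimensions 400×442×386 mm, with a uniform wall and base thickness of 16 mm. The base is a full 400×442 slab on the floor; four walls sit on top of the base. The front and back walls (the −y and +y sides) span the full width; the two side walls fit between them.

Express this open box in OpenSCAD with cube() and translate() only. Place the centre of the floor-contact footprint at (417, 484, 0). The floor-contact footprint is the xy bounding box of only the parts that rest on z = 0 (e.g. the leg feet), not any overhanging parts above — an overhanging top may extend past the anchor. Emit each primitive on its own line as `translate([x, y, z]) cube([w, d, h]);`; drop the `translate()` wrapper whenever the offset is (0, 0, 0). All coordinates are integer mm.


translate([217, 263, 0]) cube([400, 442, 16]);
translate([217, 263, 16]) cube([400, 16, 370]);
translate([217, 689, 16]) cube([400, 16, 370]);
translate([217, 279, 16]) cube([16, 410, 370]);
translate([601, 279, 16]) cube([16, 410, 370]);


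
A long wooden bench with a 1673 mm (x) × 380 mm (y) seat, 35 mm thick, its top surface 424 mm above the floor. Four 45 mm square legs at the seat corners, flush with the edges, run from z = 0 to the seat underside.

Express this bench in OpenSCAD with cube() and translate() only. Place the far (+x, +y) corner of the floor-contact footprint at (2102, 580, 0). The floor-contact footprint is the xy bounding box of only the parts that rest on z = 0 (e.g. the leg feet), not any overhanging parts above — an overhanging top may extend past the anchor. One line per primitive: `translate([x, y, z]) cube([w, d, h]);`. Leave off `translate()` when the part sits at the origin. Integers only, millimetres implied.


translate([429, 200, 389]) cube([1673, 380, 35]);
translate([429, 200, 0]) cube([45, 45, 389]);
translate([429, 535, 0]) cube([45, 45, 389]);
translate([2057, 200, 0]) cube([45, 45, 389]);
translate([2057, 535, 0]) cube([45, 45, 389]);


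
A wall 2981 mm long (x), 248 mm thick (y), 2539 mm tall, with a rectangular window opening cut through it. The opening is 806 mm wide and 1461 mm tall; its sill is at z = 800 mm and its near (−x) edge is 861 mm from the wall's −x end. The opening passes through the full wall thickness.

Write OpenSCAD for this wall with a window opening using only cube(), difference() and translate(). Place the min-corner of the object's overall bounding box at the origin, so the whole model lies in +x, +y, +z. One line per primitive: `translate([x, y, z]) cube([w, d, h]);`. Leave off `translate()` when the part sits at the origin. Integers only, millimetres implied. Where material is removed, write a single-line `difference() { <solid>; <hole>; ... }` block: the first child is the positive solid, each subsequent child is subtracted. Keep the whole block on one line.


difference() { cube([2981, 248, 2539]); translate([861, 0, 800]) cube([806, 248, 1461]); }


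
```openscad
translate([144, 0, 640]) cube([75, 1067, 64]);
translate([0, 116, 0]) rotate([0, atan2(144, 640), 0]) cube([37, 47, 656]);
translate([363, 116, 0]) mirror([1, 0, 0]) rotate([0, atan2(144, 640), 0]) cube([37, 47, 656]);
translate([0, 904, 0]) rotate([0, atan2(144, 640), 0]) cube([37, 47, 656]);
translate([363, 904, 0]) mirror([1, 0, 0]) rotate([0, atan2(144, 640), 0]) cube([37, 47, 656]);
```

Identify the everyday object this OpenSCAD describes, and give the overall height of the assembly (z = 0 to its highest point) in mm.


A sawhorse. The overall height is 704 mm.

A beam across two mirrored pairs of raked legs — a sawhorse. The beam's underside is at z = 640 (matching the legs' vertical rise in atan2(144, 640)) and the beam is 64 mm tall, so its top is at 640 + 64 = 704 mm. The raked legs top out at the beam's underside, so that is the highest point.


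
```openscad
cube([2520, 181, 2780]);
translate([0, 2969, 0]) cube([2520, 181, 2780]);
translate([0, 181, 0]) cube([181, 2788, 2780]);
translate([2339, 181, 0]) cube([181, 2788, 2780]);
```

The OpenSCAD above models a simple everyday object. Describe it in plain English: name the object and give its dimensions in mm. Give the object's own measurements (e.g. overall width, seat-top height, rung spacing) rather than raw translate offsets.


The wall frame of a small rectangular building: four walls, each 2780 mm tall and 181 mm thick, enclosing a footprint 2520 mm (x) by 3150 mm (y) outside-to-outside, with no floor or roof. The front and back walls (the −y and +y sides) span the full width; the two side walls fit between them.


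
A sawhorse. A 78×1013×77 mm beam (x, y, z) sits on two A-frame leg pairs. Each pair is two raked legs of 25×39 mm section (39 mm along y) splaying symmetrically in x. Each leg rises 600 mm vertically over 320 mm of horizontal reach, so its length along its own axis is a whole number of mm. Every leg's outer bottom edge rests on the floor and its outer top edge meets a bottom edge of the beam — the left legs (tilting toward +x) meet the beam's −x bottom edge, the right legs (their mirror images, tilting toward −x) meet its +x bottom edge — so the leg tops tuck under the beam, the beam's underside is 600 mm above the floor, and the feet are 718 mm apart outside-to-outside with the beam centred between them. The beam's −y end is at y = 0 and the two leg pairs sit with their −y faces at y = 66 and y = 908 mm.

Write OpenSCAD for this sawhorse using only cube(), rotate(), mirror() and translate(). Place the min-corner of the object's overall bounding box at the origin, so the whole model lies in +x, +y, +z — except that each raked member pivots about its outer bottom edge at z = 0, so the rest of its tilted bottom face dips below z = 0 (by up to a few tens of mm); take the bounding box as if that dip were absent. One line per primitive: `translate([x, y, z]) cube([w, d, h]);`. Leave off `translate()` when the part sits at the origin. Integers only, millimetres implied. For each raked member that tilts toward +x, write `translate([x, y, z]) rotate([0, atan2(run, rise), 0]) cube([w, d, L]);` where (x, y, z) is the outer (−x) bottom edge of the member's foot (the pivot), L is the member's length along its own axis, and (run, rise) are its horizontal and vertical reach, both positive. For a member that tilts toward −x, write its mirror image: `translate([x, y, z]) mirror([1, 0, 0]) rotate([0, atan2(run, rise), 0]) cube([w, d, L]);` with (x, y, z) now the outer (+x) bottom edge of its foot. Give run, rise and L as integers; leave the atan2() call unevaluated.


translate([320, 0, 600]) cube([78, 1013, 77]);
translate([0, 66, 0]) rotate([0, atan2(320, 600), 0]) cube([25, 39, 680]);
translate([718, 66, 0]) mirror([1, 0, 0]) rotate([0, atan2(320, 600), 0]) cube([25, 39, 680]);
translate([0, 908, 0]) rotate([0, atan2(320, 600), 0]) cube([25, 39, 680]);
translate([718, 908, 0]) mirror([1, 0, 0]) rotate([0, atan2(320, 600), 0]) cube([25, 39, 680]);
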